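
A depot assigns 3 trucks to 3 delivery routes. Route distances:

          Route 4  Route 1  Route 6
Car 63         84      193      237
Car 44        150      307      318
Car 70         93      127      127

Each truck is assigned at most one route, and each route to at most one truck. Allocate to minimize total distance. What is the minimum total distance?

This is a one-to-one assignment (minimum-cost bipartite matching).
Optimal: Car 63→Route 1 (193 km), Car 44→Route 4 (150 km), Car 70→Route 6 (127 km) — total 193+150+127 = 470 km.
Min-entry greedy (repeatedly take the single cheapest remaining cell) gives 529 km, worse by 59.
Next-best assignment: Car 63→Route 6, Car 44→Route 4, Car 70→Route 1 = 514 km.
Every other assignment is strictly worse.

Min total: 470 km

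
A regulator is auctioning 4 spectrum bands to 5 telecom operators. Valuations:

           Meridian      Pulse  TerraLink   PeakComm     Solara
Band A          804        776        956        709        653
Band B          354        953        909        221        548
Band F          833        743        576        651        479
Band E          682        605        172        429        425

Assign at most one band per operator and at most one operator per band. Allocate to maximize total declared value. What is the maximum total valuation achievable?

Optimal: TerraLink→Band A ($956M), Pulse→Band B ($953M), PeakComm→Band F ($651M), Meridian→Band E ($682M) — total 956+953+651+682 = $3242M.
Row-greedy (each operator in turn takes its best remaining band) gives $3171M, worse by 71.

Max total: $3242M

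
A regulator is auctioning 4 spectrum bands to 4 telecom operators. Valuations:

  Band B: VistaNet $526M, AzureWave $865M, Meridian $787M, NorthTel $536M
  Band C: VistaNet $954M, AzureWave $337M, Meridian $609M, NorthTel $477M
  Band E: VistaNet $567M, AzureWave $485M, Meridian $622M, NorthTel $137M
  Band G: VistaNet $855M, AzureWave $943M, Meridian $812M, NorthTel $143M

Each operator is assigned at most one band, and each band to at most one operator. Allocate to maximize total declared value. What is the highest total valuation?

Max total: $3055M

Optimal: VistaNet→Band C ($954M), AzureWave→Band G ($943M), Meridian→Band E ($622M), NorthTel→Band B ($536M) — total 954+943+622+536 = $3055M.
Row-greedy (each operator in turn takes its best remaining band) gives $2821M, worse by 234.
Swapping VistaNet↔AzureWave (VistaNet→Band G $855M, AzureWave→Band C $337M) loses 705.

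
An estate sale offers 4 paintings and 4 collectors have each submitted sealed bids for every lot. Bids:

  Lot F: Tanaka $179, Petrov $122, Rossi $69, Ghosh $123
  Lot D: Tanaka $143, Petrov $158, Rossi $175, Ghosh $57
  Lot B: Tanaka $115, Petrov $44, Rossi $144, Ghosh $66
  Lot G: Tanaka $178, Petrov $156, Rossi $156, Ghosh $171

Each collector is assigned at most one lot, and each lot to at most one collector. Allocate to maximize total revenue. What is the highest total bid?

Maximum total: $652

Optimal: Tanaka→Lot F ($179), Petrov→Lot D ($158), Rossi→Lot B ($144), Ghosh→Lot G ($171) — total 179+158+144+171 = $652.
Row-greedy (each collector in turn takes its best remaining lot) gives $559, worse by 93.
Swapping Tanaka↔Petrov (Tanaka→Lot D $143, Petrov→Lot F $122) loses 72.
Checked against all permutations: $652 is optimal.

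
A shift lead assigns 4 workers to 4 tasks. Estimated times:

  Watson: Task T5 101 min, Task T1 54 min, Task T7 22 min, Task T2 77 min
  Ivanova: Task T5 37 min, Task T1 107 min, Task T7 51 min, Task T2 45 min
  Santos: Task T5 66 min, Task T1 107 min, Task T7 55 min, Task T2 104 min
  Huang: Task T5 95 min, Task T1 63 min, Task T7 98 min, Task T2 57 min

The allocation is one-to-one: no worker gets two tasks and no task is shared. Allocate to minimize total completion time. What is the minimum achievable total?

Minimum total: 196 min

Optimal: Watson→Task T7 (22 min), Ivanova→Task T2 (45 min), Santos→Task T5 (66 min), Huang→Task T1 (63 min) — total 22+45+66+63 = 196 min.
Column-greedy (each task in turn goes to its cheapest remaining worker) gives 203 min, worse by 7.
No other one-to-one assignment undercuts 196 min.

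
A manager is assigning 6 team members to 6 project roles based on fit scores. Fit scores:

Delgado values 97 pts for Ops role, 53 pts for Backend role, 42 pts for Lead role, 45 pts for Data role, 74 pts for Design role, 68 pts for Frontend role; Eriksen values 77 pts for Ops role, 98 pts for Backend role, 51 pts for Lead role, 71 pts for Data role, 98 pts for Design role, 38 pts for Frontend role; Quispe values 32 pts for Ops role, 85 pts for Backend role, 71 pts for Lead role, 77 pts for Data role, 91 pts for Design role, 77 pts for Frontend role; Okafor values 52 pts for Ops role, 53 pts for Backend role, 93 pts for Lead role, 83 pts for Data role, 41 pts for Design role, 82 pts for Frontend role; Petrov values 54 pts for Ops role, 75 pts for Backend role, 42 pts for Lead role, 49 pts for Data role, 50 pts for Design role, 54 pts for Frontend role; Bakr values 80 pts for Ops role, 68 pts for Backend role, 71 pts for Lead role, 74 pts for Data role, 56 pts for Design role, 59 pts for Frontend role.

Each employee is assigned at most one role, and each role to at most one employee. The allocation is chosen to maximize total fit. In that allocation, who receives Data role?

Bakr receives Data role.

This is a one-to-one assignment (maximum-weight bipartite matching).
Optimal: Delgado→Ops role (97 pts), Eriksen→Design role (98 pts), Quispe→Frontend role (77 pts), Okafor→Lead role (93 pts), Petrov→Backend role (75 pts), Bakr→Data role (74 pts) — total 97+98+77+93+75+74 = 514 pts.
Column-greedy (each role in turn goes to its best remaining employee) gives 475 pts, worse by 39.
Next-best assignment: Delgado→Ops role, Eriksen→Backend role, Quispe→Design role, Okafor→Lead role, Petrov→Frontend role, Bakr→Data role = 507 pts.
No other one-to-one assignment exceeds 514 pts.
Bakr's own top role is Ops role (80 pts), but forcing Bakr→Ops role and reassigning the rest optimally gives only 491 pts — worse by 23.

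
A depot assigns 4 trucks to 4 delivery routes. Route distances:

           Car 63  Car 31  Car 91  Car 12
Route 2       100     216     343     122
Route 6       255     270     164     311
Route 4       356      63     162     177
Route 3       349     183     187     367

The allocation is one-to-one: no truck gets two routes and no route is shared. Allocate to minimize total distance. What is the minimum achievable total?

Min total: 624 km

This is a one-to-one assignment (minimum-cost bipartite matching).
Optimal: Car 63→Route 2 (100 km), Car 31→Route 3 (183 km), Car 91→Route 6 (164 km), Car 12→Route 4 (177 km) — total 100+183+164+177 = 624 km.
Min-entry greedy (repeatedly take the single cheapest remaining cell) gives 694 km, worse by 70.
Swapping Car 63↔Car 91 (Car 63→Route 6 255 km, Car 91→Route 2 343 km) adds 334.
Every other assignment is strictly worse.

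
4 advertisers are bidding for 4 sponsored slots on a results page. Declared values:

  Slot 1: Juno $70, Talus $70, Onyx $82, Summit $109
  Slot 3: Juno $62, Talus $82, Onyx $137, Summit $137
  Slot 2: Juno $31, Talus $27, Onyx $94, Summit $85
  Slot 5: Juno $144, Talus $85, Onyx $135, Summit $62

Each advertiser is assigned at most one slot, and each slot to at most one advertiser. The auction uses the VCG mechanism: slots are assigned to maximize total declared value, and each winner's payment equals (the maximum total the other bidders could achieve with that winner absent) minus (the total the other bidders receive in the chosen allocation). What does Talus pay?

Talus pays $15.

Efficient allocation: Juno→Slot 5 ($144), Talus→Slot 1 ($70), Onyx→Slot 2 ($94), Summit→Slot 3 ($137); total welfare W = $445.
Talus receives Slot 1 at value $70, so the others get W − 70 = $375.
Without Talus: best allocation of the remaining 3 bidders over all 4 slots is Juno→Slot 5 ($144), Onyx→Slot 3 ($137), Summit→Slot 1 ($109), total $390.
VCG payment = (others' best without Talus) − (others' welfare with Talus) = 390 − 375 = $15.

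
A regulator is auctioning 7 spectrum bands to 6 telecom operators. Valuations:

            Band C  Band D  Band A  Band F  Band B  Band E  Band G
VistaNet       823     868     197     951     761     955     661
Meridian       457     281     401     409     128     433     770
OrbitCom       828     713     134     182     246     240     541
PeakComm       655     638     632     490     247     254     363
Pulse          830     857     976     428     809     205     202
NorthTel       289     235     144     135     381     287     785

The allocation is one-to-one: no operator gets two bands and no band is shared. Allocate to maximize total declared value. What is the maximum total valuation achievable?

Max total: $4611M

Optimal: VistaNet→Band F ($951M), Meridian→Band E ($433M), OrbitCom→Band C ($828M), PeakComm→Band D ($638M), Pulse→Band A ($976M), NorthTel→Band G ($785M) — total 951+433+828+638+976+785 = $4611M.
Next-best assignment: VistaNet→Band E, Meridian→Band F, OrbitCom→Band C, PeakComm→Band D, Pulse→Band A, NorthTel→Band G = $4591M.
Every other assignment is strictly worse.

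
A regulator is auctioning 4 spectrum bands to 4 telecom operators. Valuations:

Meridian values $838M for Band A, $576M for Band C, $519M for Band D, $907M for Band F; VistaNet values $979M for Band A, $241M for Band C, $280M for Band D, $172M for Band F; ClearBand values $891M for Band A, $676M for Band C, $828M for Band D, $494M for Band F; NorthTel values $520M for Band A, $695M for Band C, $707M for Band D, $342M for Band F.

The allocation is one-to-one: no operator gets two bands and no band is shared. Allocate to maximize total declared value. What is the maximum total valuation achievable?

Optimal: Meridian→Band F ($907M), VistaNet→Band A ($979M), ClearBand→Band D ($828M), NorthTel→Band C ($695M) — total 907+979+828+695 = $3409M.
Next-best assignment: Meridian→Band F, VistaNet→Band A, ClearBand→Band C, NorthTel→Band D = $3269M.

Maximum total: $3409M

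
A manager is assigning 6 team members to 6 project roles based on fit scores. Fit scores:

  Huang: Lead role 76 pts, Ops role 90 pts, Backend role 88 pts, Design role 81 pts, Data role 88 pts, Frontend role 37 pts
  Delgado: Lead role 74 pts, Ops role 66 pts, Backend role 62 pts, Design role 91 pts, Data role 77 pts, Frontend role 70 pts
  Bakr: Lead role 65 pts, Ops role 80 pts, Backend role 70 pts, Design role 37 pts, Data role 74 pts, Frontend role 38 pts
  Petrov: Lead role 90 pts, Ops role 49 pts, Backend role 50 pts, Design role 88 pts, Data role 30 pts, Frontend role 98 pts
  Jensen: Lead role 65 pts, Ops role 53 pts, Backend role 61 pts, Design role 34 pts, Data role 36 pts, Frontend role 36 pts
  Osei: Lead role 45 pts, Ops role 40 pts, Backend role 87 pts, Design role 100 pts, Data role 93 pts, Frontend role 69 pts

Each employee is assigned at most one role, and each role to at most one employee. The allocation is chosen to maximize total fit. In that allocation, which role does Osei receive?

This is the linear assignment problem.
Optimal: Huang→Backend role (88 pts), Delgado→Design role (91 pts), Bakr→Ops role (80 pts), Petrov→Frontend role (98 pts), Jensen→Lead role (65 pts), Osei→Data role (93 pts) — total 88+91+80+98+65+93 = 515 pts.
Column-greedy (each role in turn goes to its best remaining employee) gives 468 pts, worse by 47.
Swapping Petrov↔Jensen (Petrov→Lead role 90 pts, Jensen→Frontend role 36 pts) loses 37.
Checked against all permutations: 515 pts is optimal.
Osei's own top role is Design role (100 pts), but forcing Osei→Design role and reassigning the rest optimally gives only 508 pts — worse by 7.

Osei receives Data role.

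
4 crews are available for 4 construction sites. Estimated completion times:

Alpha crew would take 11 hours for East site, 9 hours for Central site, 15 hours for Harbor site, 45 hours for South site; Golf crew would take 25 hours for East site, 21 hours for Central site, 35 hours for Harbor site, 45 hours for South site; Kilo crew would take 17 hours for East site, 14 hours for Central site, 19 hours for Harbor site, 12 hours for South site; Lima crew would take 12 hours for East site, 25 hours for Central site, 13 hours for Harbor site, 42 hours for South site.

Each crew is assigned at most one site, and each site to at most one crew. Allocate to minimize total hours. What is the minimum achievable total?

Minimum total: 57 hours

Optimal: Alpha crew→East site (11 hours), Golf crew→Central site (21 hours), Kilo crew→South site (12 hours), Lima crew→Harbor site (13 hours) — total 11+21+12+13 = 57 hours.
Row-greedy (each crew in turn takes its cheapest remaining site) gives 59 hours, worse by 2.
Next-best assignment: Alpha crew→Central site, Golf crew→East site, Kilo crew→South site, Lima crew→Harbor site = 59 hours.
Every other assignment is strictly worse.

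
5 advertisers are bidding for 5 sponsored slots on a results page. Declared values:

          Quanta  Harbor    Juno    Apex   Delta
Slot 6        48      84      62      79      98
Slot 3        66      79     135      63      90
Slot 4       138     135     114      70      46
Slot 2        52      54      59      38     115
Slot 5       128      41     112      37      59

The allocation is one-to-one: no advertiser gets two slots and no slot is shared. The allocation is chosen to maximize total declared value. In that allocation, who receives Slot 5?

Quanta receives Slot 5.

This is a one-to-one assignment (maximum-weight bipartite matching).
Optimal: Quanta→Slot 5 ($128), Harbor→Slot 4 ($135), Juno→Slot 3 ($135), Apex→Slot 6 ($79), Delta→Slot 2 ($115) — total 128+135+135+79+115 = $592.
Quanta's own top slot is Slot 4 ($138), but forcing Quanta→Slot 4 and reassigning the rest optimally gives only $523 — worse by 69.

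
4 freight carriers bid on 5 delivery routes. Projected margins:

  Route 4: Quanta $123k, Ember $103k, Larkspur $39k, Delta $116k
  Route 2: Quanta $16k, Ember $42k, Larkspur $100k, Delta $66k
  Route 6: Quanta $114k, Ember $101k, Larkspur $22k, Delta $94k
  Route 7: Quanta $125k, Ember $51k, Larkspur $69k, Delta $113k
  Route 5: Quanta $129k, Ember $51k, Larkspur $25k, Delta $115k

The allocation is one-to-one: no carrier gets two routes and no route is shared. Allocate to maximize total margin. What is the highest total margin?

Maximum total: $446k

This is the linear assignment problem.
Optimal: Quanta→Route 5 ($129k), Ember→Route 6 ($101k), Larkspur→Route 2 ($100k), Delta→Route 4 ($116k) — total 129+101+100+116 = $446k.
Row-greedy (each carrier in turn takes its best remaining route) gives $445k, worse by 1.
Next-best assignment: Quanta→Route 5, Ember→Route 4, Larkspur→Route 2, Delta→Route 7 = $445k.
Every other assignment is strictly worse.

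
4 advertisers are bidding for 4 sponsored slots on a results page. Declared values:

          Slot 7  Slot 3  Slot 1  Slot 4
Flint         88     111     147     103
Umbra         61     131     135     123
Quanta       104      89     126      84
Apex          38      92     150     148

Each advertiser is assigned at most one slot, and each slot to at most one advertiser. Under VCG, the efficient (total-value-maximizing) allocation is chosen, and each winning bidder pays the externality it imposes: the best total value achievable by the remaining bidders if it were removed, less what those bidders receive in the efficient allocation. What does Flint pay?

Efficient allocation: Flint→Slot 1 ($147), Umbra→Slot 3 ($131), Quanta→Slot 7 ($104), Apex→Slot 4 ($148); total welfare W = $530.
Flint receives Slot 1 at value $147, so the others get W − 147 = $383.
Without Flint: best allocation of the remaining 3 bidders over all 4 slots is Umbra→Slot 3 ($131), Quanta→Slot 1 ($126), Apex→Slot 4 ($148), total $405.
VCG payment = (others' best without Flint) − (others' welfare with Flint) = 405 − 383 = $22.

Flint pays $22.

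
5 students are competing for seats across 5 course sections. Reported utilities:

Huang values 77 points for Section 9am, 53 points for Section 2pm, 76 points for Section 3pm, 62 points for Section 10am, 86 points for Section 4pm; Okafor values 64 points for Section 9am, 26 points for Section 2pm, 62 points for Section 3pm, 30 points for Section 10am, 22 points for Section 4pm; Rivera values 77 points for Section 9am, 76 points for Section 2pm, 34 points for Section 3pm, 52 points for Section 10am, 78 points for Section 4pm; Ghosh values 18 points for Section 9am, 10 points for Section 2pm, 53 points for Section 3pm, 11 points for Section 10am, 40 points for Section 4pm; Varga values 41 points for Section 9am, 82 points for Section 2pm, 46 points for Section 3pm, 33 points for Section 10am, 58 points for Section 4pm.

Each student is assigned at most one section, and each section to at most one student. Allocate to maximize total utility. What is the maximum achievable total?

Maximum total: 339 points

Optimal: Huang→Section 10am (62 points), Okafor→Section 9am (64 points), Rivera→Section 4pm (78 points), Ghosh→Section 3pm (53 points), Varga→Section 2pm (82 points) — total 62+64+78+53+82 = 339 points.
Max-entry greedy (repeatedly take the single best remaining cell) gives 318 points, worse by 21.
Next-best assignment: Huang→Section 4pm, Okafor→Section 9am, Rivera→Section 10am, Ghosh→Section 3pm, Varga→Section 2pm = 337 points.
Checked against all permutations: 339 points is optimal.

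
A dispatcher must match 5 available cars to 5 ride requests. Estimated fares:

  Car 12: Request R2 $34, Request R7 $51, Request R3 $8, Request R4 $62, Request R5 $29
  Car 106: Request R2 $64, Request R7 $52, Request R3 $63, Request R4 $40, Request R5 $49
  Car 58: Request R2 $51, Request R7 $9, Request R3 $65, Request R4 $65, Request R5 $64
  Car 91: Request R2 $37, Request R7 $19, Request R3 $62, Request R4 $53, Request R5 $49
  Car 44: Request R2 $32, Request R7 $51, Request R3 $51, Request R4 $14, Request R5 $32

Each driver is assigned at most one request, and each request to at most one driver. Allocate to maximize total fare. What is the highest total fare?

Maximum total: $303

Optimal: Car 12→Request R4 ($62), Car 106→Request R2 ($64), Car 58→Request R5 ($64), Car 91→Request R3 ($62), Car 44→Request R7 ($51) — total 62+64+64+62+51 = $303.
Column-greedy (each request in turn goes to its best remaining driver) gives $265, worse by 38.
No other one-to-one assignment exceeds $303.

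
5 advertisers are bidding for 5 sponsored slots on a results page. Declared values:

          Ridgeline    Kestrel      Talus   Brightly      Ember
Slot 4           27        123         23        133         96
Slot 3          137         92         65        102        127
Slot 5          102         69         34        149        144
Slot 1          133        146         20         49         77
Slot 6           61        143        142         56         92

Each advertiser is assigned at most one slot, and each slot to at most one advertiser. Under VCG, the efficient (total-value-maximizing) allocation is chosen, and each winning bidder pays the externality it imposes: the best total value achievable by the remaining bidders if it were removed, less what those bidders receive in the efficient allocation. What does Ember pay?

Ember pays $16.

Efficient allocation: Ridgeline→Slot 3 ($137), Kestrel→Slot 1 ($146), Talus→Slot 6 ($142), Brightly→Slot 4 ($133), Ember→Slot 5 ($144); total welfare W = $702.
Ember receives Slot 5 at value $144, so the others get W − 144 = $558.
Without Ember: best allocation of the remaining 4 bidders over all 5 slots is Ridgeline→Slot 3 ($137), Kestrel→Slot 1 ($146), Talus→Slot 6 ($142), Brightly→Slot 5 ($149), total $574.
VCG payment = (others' best without Ember) − (others' welfare with Ember) = 574 − 558 = $16.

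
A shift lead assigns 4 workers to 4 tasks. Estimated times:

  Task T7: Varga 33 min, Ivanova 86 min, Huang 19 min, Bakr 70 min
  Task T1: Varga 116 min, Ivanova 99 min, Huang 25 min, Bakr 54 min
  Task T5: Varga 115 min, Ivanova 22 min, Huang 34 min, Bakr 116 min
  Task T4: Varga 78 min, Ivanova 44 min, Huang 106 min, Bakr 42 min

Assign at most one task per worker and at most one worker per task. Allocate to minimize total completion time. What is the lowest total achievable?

Optimal: Varga→Task T7 (33 min), Ivanova→Task T5 (22 min), Huang→Task T1 (25 min), Bakr→Task T4 (42 min) — total 33+22+25+42 = 122 min.
Column-greedy (each task in turn goes to its cheapest remaining worker) gives 173 min, worse by 51.
Swapping Varga↔Bakr (Varga→Task T4 78 min, Bakr→Task T7 70 min) adds 73.
Checked against all permutations: 122 min is optimal.

Minimum total: 122 min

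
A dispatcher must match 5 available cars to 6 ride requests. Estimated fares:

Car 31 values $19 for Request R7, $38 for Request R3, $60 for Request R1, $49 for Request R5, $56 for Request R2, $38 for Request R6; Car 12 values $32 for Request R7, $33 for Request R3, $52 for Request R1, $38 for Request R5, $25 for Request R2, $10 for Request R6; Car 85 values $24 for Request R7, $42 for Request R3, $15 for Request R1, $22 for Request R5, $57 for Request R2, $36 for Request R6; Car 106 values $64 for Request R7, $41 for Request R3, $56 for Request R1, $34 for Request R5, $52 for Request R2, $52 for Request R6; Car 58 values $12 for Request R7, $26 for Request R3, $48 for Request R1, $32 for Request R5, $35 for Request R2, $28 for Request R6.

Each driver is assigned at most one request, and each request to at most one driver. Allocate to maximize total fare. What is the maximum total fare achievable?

Optimal: Car 31→Request R5 ($49), Car 12→Request R3 ($33), Car 85→Request R2 ($57), Car 106→Request R7 ($64), Car 58→Request R1 ($48) — total 49+33+57+64+48 = $251.
Max-entry greedy (repeatedly take the single best remaining cell) gives $247, worse by 4.
Next-best assignment: Car 31→Request R5, Car 12→Request R1, Car 85→Request R2, Car 106→Request R7, Car 58→Request R6 = $250.
Swapping Car 12↔Car 31 (Car 12→Request R5 $38, Car 31→Request R3 $38) loses 6.
Checked against all permutations: $251 is optimal.

Maximum total: $251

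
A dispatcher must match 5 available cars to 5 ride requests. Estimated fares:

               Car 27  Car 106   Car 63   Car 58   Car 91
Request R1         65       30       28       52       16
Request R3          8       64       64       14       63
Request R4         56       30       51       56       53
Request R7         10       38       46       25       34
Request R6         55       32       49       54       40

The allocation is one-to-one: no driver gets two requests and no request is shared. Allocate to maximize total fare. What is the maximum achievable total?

Optimal: Car 27→Request R1 ($65), Car 106→Request R3 ($64), Car 63→Request R7 ($46), Car 58→Request R6 ($54), Car 91→Request R4 ($53) — total 65+64+46+54+53 = $282.
Row-greedy (each driver in turn takes its best remaining request) gives $268, worse by 14.

Max total: $282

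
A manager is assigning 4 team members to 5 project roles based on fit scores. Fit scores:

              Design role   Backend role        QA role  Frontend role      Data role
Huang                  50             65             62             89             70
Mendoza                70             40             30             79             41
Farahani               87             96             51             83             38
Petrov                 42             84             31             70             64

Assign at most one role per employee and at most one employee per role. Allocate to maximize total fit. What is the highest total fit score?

Max total: 320 pts

Optimal: Huang→Data role (70 pts), Mendoza→Frontend role (79 pts), Farahani→Design role (87 pts), Petrov→Backend role (84 pts) — total 70+79+87+84 = 320 pts.
Swapping Petrov↔Mendoza (Petrov→Frontend role 70 pts, Mendoza→Backend role 40 pts) loses 53.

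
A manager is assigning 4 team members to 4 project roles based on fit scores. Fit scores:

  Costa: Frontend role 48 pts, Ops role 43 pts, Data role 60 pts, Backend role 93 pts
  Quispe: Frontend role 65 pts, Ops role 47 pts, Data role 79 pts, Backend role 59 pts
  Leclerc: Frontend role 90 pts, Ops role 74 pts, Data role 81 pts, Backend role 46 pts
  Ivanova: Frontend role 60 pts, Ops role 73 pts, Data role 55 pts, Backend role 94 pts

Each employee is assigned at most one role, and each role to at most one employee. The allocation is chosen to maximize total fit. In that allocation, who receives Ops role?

Optimal: Costa→Backend role (93 pts), Quispe→Data role (79 pts), Leclerc→Frontend role (90 pts), Ivanova→Ops role (73 pts) — total 93+79+90+73 = 335 pts.
Max-entry greedy (repeatedly take the single best remaining cell) gives 306 pts, worse by 29.
Ivanova's own top role is Backend role (94 pts), but forcing Ivanova→Backend role and reassigning the rest optimally gives only 306 pts — worse by 29.

Ivanova receives Ops role.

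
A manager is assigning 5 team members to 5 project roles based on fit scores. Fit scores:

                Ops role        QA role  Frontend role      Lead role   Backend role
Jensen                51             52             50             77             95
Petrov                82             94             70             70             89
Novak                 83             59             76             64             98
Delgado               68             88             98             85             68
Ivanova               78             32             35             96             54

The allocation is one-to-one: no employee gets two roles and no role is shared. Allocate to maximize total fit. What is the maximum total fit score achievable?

This is the linear assignment problem.
Optimal: Jensen→Backend role (95 pts), Petrov→QA role (94 pts), Novak→Ops role (83 pts), Delgado→Frontend role (98 pts), Ivanova→Lead role (96 pts) — total 95+94+83+98+96 = 466 pts.
Max-entry greedy (repeatedly take the single best remaining cell) gives 437 pts, worse by 29.
Next-best assignment: Jensen→Lead role, Petrov→QA role, Novak→Backend role, Delgado→Frontend role, Ivanova→Ops role = 445 pts.
No other one-to-one assignment exceeds 466 pts.

Maximum total: 466 pts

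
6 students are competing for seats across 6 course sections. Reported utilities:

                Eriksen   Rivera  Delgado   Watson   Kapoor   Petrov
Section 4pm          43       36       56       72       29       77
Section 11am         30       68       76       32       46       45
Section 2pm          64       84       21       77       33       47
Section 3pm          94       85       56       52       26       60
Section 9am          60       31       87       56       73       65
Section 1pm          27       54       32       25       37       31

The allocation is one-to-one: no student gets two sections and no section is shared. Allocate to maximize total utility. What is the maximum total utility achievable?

Max total: 451 points

Optimal: Eriksen→Section 3pm (94 points), Rivera→Section 1pm (54 points), Delgado→Section 11am (76 points), Watson→Section 2pm (77 points), Kapoor→Section 9am (73 points), Petrov→Section 4pm (77 points) — total 94+54+76+77+73+77 = 451 points.
Row-greedy (each student in turn takes its best remaining section) gives 414 points, worse by 37.
Swapping Kapoor↔Rivera (Kapoor→Section 1pm 37 points, Rivera→Section 9am 31 points) loses 59.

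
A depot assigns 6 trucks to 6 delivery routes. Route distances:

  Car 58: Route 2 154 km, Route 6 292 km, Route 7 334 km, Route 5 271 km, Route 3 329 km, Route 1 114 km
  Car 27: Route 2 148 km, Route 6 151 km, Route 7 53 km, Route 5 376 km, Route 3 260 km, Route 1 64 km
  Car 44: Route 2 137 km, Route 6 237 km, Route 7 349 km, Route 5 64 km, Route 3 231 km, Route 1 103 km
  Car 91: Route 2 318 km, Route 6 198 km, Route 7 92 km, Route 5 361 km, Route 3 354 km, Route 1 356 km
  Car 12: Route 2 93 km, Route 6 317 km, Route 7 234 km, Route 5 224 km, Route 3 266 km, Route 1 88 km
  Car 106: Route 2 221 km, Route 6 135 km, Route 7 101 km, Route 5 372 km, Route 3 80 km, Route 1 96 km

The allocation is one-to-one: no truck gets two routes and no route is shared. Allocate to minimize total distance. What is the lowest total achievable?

Optimal: Car 58→Route 1 (114 km), Car 27→Route 6 (151 km), Car 44→Route 5 (64 km), Car 91→Route 7 (92 km), Car 12→Route 2 (93 km), Car 106→Route 3 (80 km) — total 114+151+64+92+93+80 = 594 km.
Column-greedy (each route in turn goes to its cheapest remaining truck) gives 1030 km, worse by 436.
Swapping Car 91↔Car 58 (Car 91→Route 1 356 km, Car 58→Route 7 334 km) adds 484.
Checked against all permutations: 594 km is optimal.

Minimum total: 594 km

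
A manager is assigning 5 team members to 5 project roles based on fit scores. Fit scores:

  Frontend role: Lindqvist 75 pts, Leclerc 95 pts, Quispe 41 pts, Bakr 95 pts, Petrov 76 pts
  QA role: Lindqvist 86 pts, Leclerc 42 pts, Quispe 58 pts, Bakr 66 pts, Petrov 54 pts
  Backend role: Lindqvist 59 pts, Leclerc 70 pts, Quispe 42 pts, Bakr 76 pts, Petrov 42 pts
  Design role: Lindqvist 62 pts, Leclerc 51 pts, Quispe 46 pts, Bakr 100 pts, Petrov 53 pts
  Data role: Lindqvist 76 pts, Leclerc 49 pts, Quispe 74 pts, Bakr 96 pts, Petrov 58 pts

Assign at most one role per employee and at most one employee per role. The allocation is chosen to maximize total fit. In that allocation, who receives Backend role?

Leclerc receives Backend role.

Optimal: Lindqvist→QA role (86 pts), Leclerc→Backend role (70 pts), Quispe→Data role (74 pts), Bakr→Design role (100 pts), Petrov→Frontend role (76 pts) — total 86+70+74+100+76 = 406 pts.
Row-greedy (each employee in turn takes its best remaining role) gives 397 pts, worse by 9.
Next-best assignment: Lindqvist→QA role, Leclerc→Frontend role, Quispe→Data role, Bakr→Design role, Petrov→Backend role = 397 pts.
No other one-to-one assignment exceeds 406 pts.
Leclerc's own top role is Frontend role (95 pts), but forcing Leclerc→Frontend role and reassigning the rest optimally gives only 397 pts — worse by 9.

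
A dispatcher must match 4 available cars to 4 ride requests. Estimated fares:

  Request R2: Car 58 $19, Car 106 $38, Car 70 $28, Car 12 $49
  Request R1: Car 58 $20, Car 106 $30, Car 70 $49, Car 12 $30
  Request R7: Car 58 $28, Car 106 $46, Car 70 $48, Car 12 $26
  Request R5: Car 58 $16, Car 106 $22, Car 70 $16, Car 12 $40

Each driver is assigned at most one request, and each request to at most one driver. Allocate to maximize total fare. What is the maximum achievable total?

Maximum total: $160

Treat this as an assignment problem: match each driver to one request.
Optimal: Car 58→Request R5 ($16), Car 106→Request R7 ($46), Car 70→Request R1 ($49), Car 12→Request R2 ($49) — total 16+46+49+49 = $160.
Row-greedy (each driver in turn takes its best remaining request) gives $155, worse by 5.
Next-best assignment: Car 58→Request R7, Car 106→Request R2, Car 70→Request R1, Car 12→Request R5 = $155.
No other one-to-one assignment exceeds $160.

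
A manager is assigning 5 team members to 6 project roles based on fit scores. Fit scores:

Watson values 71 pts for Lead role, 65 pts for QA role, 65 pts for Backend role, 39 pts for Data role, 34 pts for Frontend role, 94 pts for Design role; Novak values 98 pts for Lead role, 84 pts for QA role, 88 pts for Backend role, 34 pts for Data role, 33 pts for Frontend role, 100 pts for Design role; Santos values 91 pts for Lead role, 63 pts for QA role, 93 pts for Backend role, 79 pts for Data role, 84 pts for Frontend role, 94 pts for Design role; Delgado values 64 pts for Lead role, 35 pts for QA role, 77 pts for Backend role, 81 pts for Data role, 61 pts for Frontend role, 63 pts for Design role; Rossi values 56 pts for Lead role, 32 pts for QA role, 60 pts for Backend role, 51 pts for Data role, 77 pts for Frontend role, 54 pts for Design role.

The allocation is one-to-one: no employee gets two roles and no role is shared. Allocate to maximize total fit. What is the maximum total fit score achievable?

Optimal: Watson→Design role (94 pts), Novak→Lead role (98 pts), Santos→Backend role (93 pts), Delgado→Data role (81 pts), Rossi→Frontend role (77 pts) — total 94+98+93+81+77 = 443 pts.
Max-entry greedy (repeatedly take the single best remaining cell) gives 422 pts, worse by 21.
Next-best assignment: Watson→Design role, Novak→Backend role, Santos→Lead role, Delgado→Data role, Rossi→Frontend role = 431 pts.
Checked against all permutations: 443 pts is optimal.

Maximum total: 443 pts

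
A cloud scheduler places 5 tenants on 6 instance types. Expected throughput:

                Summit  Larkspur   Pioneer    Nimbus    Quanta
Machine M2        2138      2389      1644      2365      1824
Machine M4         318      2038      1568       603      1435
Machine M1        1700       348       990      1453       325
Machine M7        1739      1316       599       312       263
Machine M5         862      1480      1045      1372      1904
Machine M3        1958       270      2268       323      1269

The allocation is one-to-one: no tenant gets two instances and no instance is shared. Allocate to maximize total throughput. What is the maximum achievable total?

Maximum total: 10314 ops/s

This is the linear assignment problem.
Optimal: Summit→Machine M7 (1739 ops/s), Larkspur→Machine M4 (2038 ops/s), Pioneer→Machine M3 (2268 ops/s), Nimbus→Machine M2 (2365 ops/s), Quanta→Machine M5 (1904 ops/s) — total 1739+2038+2268+2365+1904 = 10314 ops/s.
Column-greedy (each instance in turn goes to its best remaining tenant) gives 7873 ops/s, worse by 2441.
Swapping Summit↔Nimbus (Summit→Machine M2 2138 ops/s, Nimbus→Machine M7 312 ops/s) loses 1654.
No other one-to-one assignment exceeds 10314 ops/s.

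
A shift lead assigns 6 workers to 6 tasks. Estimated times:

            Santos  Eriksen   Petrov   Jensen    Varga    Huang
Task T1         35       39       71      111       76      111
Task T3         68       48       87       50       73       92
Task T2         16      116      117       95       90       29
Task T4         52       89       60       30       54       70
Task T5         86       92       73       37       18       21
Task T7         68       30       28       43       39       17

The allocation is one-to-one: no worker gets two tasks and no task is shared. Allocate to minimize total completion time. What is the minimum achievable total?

Optimal: Santos→Task T1 (35 min), Eriksen→Task T3 (48 min), Petrov→Task T7 (28 min), Jensen→Task T4 (30 min), Varga→Task T5 (18 min), Huang→Task T2 (29 min) — total 35+48+28+30+18+29 = 188 min.
Row-greedy (each worker in turn takes its cheapest remaining task) gives 327 min, worse by 139.
No other one-to-one assignment undercuts 188 min.

Min total: 188 min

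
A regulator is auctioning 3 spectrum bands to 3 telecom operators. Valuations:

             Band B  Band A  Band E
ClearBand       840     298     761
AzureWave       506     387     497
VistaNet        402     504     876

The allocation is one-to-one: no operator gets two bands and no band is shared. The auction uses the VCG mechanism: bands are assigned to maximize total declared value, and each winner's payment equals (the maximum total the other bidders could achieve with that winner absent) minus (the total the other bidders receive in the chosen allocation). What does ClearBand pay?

ClearBand pays $119M.

Efficient allocation: ClearBand→Band B ($840M), AzureWave→Band A ($387M), VistaNet→Band E ($876M); total welfare W = $2103M.
ClearBand receives Band B at value $840M, so the others get W − 840 = $1263M.
Without ClearBand: best allocation of the remaining 2 bidders over all 3 bands is AzureWave→Band B ($506M), VistaNet→Band E ($876M), total $1382M.
VCG payment = (others' best without ClearBand) − (others' welfare with ClearBand) = 1382 − 1263 = $119M.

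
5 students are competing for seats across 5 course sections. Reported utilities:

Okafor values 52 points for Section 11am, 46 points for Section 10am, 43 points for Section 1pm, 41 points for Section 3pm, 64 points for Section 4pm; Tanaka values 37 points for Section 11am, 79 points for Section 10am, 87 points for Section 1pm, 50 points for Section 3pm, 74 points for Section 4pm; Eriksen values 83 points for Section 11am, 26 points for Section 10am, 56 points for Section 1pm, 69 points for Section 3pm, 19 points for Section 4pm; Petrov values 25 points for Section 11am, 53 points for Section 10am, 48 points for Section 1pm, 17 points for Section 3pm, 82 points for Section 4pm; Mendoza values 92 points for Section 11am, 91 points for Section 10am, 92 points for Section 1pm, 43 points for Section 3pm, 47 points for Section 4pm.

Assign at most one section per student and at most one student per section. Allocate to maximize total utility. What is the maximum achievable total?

Max total: 384 points

This is the linear assignment problem.
Optimal: Okafor→Section 3pm (41 points), Tanaka→Section 1pm (87 points), Eriksen→Section 11am (83 points), Petrov→Section 4pm (82 points), Mendoza→Section 10am (91 points) — total 41+87+83+82+91 = 384 points.
Swapping Eriksen↔Okafor (Eriksen→Section 3pm 69 points, Okafor→Section 11am 52 points) loses 3.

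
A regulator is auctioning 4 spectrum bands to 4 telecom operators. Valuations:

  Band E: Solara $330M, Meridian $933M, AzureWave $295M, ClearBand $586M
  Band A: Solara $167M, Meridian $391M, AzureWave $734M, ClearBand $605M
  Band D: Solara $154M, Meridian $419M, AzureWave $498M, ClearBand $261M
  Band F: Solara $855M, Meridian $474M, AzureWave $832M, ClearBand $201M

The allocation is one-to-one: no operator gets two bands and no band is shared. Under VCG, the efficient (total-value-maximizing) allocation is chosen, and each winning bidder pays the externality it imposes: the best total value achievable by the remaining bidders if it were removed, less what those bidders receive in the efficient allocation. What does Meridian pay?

Efficient allocation: Solara→Band F ($855M), Meridian→Band E ($933M), AzureWave→Band D ($498M), ClearBand→Band A ($605M); total welfare W = $2891M.
Meridian receives Band E at value $933M, so the others get W − 933 = $1958M.
Without Meridian: best allocation of the remaining 3 bidders over all 4 bands is Solara→Band F ($855M), AzureWave→Band A ($734M), ClearBand→Band E ($586M), total $2175M.
VCG payment = (others' best without Meridian) − (others' welfare with Meridian) = 2175 − 1958 = $217M.

Meridian pays $217M.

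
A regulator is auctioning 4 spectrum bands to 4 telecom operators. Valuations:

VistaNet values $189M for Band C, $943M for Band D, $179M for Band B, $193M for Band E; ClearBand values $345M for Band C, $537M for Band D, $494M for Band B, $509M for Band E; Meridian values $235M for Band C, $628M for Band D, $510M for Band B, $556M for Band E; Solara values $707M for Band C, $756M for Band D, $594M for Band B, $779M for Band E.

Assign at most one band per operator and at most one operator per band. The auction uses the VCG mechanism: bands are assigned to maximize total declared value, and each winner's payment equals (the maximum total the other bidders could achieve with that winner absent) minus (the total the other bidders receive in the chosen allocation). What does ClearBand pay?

Efficient allocation: VistaNet→Band D ($943M), ClearBand→Band B ($494M), Meridian→Band E ($556M), Solara→Band C ($707M); total welfare W = $2700M.
ClearBand receives Band B at value $494M, so the others get W − 494 = $2206M.
Without ClearBand: best allocation of the remaining 3 bidders over all 4 bands is VistaNet→Band D ($943M), Meridian→Band B ($510M), Solara→Band E ($779M), total $2232M.
VCG payment = (others' best without ClearBand) − (others' welfare with ClearBand) = 2232 − 2206 = $26M.

ClearBand pays $26M.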